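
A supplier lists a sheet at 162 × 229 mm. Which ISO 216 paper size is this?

C5 (162 × 229 mm)

Aspect ratio 229/162 ≈ 1.414 — close to the ISO √2 ≈ 1.414.
In the C-series (envelope sizes, between A and B): C5 = 162 × 229 mm.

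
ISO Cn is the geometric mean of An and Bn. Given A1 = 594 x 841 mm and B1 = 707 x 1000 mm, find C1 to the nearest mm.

Short side: √(594 · 707) = √419958 ≈ 648.0 → 648 mm
Long side: √(841 · 1000) = √841000 ≈ 917.1 → 917 mm

648 × 917 mm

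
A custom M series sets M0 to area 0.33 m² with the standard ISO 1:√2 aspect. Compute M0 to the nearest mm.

483 × 683 mm

Let the short side be w mm. Then w · w√2 = 0.33 m² = 330,000 mm².
w² = 330,000/√2, so w ≈ 483.1 mm; long side = w√2 ≈ 683.1 mm.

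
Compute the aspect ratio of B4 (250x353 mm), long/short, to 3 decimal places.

353 / 250 = 1.412
ISO 216 targets √2 ≈ 1.414; the -0.002 deviation is from mm rounding.

1.412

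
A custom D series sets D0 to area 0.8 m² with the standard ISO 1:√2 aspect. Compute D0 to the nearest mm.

752 × 1064 mm

Let the short side be w mm. Then w · w√2 = 0.8 m² = 800,000 mm².
w² = 800,000/√2, so w ≈ 752.1 mm; long side = w√2 ≈ 1063.7 mm.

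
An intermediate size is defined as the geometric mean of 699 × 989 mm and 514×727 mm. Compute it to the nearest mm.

599 × 848 mm

Short side: √(699 · 514) = √359286 ≈ 599.4 → 599 mm
Long side: √(989 · 727) = √719003 ≈ 847.9 → 848 mm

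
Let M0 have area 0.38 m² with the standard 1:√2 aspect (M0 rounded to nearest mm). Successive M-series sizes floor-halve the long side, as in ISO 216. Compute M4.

129 × 183 mm

Let M0's short side be w mm. w · w√2 = 0.38 m² = 380,000 mm², so w ≈ 518.4 mm and w√2 ≈ 733.1 mm → M0 = 518 × 733 mm.
M1: ⌊733/2⌋ × 518 = 366 × 518 mm
M2: ⌊518/2⌋ × 366 = 259 × 366 mm
M3: ⌊366/2⌋ × 259 = 183 × 259 mm
M4: ⌊259/2⌋ × 183 = 129 × 183 mm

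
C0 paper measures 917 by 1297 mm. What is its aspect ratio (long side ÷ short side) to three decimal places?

1.414

1297 / 917 = 1.414
Matches √2 ≈ 1.414 — the ISO 216 defining ratio.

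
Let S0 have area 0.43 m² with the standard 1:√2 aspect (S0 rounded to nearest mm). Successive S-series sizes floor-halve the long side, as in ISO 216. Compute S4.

Let S0's short side be w mm. w · w√2 = 0.43 m² = 430,000 mm², so w ≈ 551.4 mm and w√2 ≈ 779.8 mm → S0 = 551 × 780 mm.
S1: ⌊780/2⌋ × 551 = 390 × 551 mm
S2: ⌊551/2⌋ × 390 = 275 × 390 mm
S3: ⌊390/2⌋ × 275 = 195 × 275 mm
S4: ⌊275/2⌋ × 195 = 137 × 195 mm

137 × 195 mm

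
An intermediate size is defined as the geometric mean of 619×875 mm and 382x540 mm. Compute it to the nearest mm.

Short side: √(619 · 382) = √236458 ≈ 486.3 → 486 mm
Long side: √(875 · 540) = √472500 ≈ 687.4 → 687 mm

486 × 687 mm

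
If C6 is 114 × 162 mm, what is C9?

C7: ⌊162/2⌋ × 114 = 81 × 114 mm
C8: ⌊114/2⌋ × 81 = 57 × 81 mm
C9: ⌊81/2⌋ × 57 = 40 × 57 mm

40 × 57 mm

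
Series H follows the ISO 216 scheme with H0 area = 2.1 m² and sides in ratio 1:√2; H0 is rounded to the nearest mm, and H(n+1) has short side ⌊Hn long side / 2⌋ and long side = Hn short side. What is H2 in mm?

609 × 861 mm

Let H0's short side be w mm. w · w√2 = 2.1 m² = 2,100,000 mm², so w ≈ 1218.6 mm and w√2 ≈ 1723.3 mm → H0 = 1219 × 1723 mm.
H1: ⌊1723/2⌋ × 1219 = 861 × 1219 mm
H2: ⌊1219/2⌋ × 861 = 609 × 861 mm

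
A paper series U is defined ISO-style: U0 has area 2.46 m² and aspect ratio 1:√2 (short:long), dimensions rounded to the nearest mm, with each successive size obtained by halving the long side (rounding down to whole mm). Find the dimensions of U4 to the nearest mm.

329 × 466 mm

Let U0's short side be w mm. w · w√2 = 2.46 m² = 2,460,000 mm², so w ≈ 1318.9 mm and w√2 ≈ 1865.2 mm → U0 = 1319 × 1865 mm.
U1: ⌊1865/2⌋ × 1319 = 932 × 1319 mm
U2: ⌊1319/2⌋ × 932 = 659 × 932 mm
U3: ⌊932/2⌋ × 659 = 466 × 659 mm
U4: ⌊659/2⌋ × 466 = 329 × 466 mm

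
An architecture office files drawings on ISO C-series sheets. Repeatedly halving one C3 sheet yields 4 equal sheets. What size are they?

C5

4 = 2^2, so 2 halving steps.
C3 → C4 → … → C5 after 2 steps.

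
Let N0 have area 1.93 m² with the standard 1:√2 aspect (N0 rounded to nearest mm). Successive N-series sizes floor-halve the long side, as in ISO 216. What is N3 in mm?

413 × 584 mm

Let N0's short side be w mm. w · w√2 = 1.93 m² = 1,930,000 mm², so w ≈ 1168.2 mm and w√2 ≈ 1652.1 mm → N0 = 1168 × 1652 mm.
N1: ⌊1652/2⌋ × 1168 = 826 × 1168 mm
N2: ⌊1168/2⌋ × 826 = 584 × 826 mm
N3: ⌊826/2⌋ × 584 = 413 × 584 mm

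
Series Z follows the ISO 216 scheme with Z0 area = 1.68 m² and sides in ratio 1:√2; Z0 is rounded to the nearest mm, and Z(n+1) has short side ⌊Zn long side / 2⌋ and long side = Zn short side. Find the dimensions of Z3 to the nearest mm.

385 × 545 mm

Let Z0's short side be w mm. w · w√2 = 1.68 m² = 1,680,000 mm², so w ≈ 1089.9 mm and w√2 ≈ 1541.4 mm → Z0 = 1090 × 1541 mm.
Z1: ⌊1541/2⌋ × 1090 = 770 × 1090 mm
Z2: ⌊1090/2⌋ × 770 = 545 × 770 mm
Z3: ⌊770/2⌋ × 545 = 385 × 545 mm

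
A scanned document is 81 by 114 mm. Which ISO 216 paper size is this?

C7 (81 × 114 mm)

Aspect ratio 114/81 ≈ 1.407 — close to the ISO √2 ≈ 1.414.
In the C-series (envelope sizes, between A and B): C7 = 81 × 114 mm.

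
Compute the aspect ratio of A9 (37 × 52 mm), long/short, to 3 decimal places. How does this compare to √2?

1.405

52 / 37 = 1.405
ISO 216 targets √2 ≈ 1.414; the -0.009 deviation is from mm rounding.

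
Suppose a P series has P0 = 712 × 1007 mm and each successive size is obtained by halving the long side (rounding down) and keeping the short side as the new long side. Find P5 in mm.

P1: ⌊1007/2⌋ × 712 = 503 × 712 mm
P2: ⌊712/2⌋ × 503 = 356 × 503 mm
P3: ⌊503/2⌋ × 356 = 251 × 356 mm
P4: ⌊356/2⌋ × 251 = 178 × 251 mm
P5: ⌊251/2⌋ × 178 = 125 × 178 mm

125 × 178 mm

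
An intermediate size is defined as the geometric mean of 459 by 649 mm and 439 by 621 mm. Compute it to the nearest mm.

Short side: √(459 · 439) = √201501 ≈ 448.9 → 449 mm
Long side: √(649 · 621) = √403029 ≈ 634.8 → 635 mm

449 × 635 mm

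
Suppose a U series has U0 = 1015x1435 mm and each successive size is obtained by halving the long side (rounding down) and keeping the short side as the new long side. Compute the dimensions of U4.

U1 = 717 × 1015 mm (from U0 by 1 halving).
U2: ⌊1015/2⌋ × 717 = 507 × 717 mm
U3: ⌊717/2⌋ × 507 = 358 × 507 mm
U4: ⌊507/2⌋ × 358 = 253 × 358 mm

253 × 358 mm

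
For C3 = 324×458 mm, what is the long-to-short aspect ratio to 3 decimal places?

458 / 324 = 1.414
Matches √2 ≈ 1.414 — the ISO 216 defining ratio.

1.414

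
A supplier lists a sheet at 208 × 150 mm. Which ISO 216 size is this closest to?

A5 (148 × 210 mm)

Aspect ratio 208/150 ≈ 1.387 (ISO target is √2 ≈ 1.414).
In the A-series (A0 area = 1 m²): A5 = 148 × 210 mm.
Off by 4 mm total — nearest standard size.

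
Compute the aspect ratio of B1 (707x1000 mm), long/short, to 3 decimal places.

1.414

1000 / 707 = 1.414
Matches √2 ≈ 1.414 — the ISO 216 defining ratio.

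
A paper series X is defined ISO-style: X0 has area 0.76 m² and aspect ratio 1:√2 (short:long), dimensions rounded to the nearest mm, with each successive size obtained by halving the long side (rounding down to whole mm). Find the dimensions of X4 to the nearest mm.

Let X0's short side be w mm. w · w√2 = 0.76 m² = 760,000 mm², so w ≈ 733.1 mm and w√2 ≈ 1036.7 mm → X0 = 733 × 1037 mm.
X1: ⌊1037/2⌋ × 733 = 518 × 733 mm
X2: ⌊733/2⌋ × 518 = 366 × 518 mm
X3: ⌊518/2⌋ × 366 = 259 × 366 mm
X4: ⌊366/2⌋ × 259 = 183 × 259 mm

183 × 259 mm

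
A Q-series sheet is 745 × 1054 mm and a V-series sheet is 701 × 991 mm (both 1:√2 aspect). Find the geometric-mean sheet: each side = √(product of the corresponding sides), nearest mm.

Short side: √(745 · 701) = √522245 ≈ 722.7 → 723 mm
Long side: √(1054 · 991) = √1044514 ≈ 1022.0 → 1022 mm

723 × 1022 mm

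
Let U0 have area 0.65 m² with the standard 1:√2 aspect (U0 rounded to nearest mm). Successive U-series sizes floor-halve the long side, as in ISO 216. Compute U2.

Let U0's short side be w mm. w · w√2 = 0.65 m² = 650,000 mm², so w ≈ 678.0 mm and w√2 ≈ 958.8 mm → U0 = 678 × 959 mm.
U1: ⌊959/2⌋ × 678 = 479 × 678 mm
U2: ⌊678/2⌋ × 479 = 339 × 479 mm

339 × 479 mm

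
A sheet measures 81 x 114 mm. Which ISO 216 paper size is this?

C7 (81 × 114 mm)

Aspect ratio 114/81 ≈ 1.407 — close to the ISO √2 ≈ 1.414.
In the C-series (envelope sizes, between A and B): C7 = 81 × 114 mm.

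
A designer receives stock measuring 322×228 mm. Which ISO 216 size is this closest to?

Aspect ratio 322/228 ≈ 1.412 — close to the ISO √2 ≈ 1.414.
In the C-series (envelope sizes, between A and B): C4 = 229 × 324 mm.
Off by 3 mm total — nearest standard size.

C4 (229 × 324 mm)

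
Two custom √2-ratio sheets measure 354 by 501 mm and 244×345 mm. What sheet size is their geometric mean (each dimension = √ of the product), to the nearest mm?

Short side: √(354 · 244) = √86376 ≈ 293.9 → 294 mm
Long side: √(501 · 345) = √172845 ≈ 415.7 → 416 mm

294 × 416 mm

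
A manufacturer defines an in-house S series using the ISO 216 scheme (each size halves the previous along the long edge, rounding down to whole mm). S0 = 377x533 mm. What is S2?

188 × 266 mm

S1: ⌊533/2⌋ × 377 = 266 × 377 mm
S2: ⌊377/2⌋ × 266 = 188 × 266 mm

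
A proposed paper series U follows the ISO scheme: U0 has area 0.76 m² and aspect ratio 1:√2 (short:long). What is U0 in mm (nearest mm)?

Let the short side be w mm. Then w · w√2 = 0.76 m² = 760,000 mm².
w² = 760,000/√2, so w ≈ 733.1 mm; long side = w√2 ≈ 1036.7 mm.

733 × 1037 mm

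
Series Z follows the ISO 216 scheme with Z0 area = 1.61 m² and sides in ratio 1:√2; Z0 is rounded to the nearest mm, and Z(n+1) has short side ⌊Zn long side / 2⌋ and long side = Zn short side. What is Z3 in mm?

377 × 533 mm

Let Z0's short side be w mm. w · w√2 = 1.61 m² = 1,610,000 mm², so w ≈ 1067.0 mm and w√2 ≈ 1508.9 mm → Z0 = 1067 × 1509 mm.
Z1: ⌊1509/2⌋ × 1067 = 754 × 1067 mm
Z2: ⌊1067/2⌋ × 754 = 533 × 754 mm
Z3: ⌊754/2⌋ × 533 = 377 × 533 mm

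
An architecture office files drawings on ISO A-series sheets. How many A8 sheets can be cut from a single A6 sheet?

Each ISO step halves the sheet: 1 × A6 → 2 × A7 → 4 × A8
From A6 to A8 is 2 halving steps: 2^2 = 4.

4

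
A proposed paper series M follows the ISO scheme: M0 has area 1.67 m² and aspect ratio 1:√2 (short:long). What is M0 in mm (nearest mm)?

Let the short side be w mm. Then w · w√2 = 1.67 m² = 1,670,000 mm².
w² = 1,670,000/√2, so w ≈ 1086.7 mm; long side = w√2 ≈ 1536.8 mm.

1087 × 1537 mm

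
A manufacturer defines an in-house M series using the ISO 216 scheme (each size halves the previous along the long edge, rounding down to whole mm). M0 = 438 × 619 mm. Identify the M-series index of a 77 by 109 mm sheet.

M5

M0: 438 × 619 mm
M1: 309 × 438 mm
M2: 219 × 309 mm
M3: 154 × 219 mm
M4: 109 × 154 mm
M5: 77 × 109 mm
M6: 54 × 77 mm
→ matches M5.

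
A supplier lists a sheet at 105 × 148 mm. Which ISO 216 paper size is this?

Aspect ratio 148/105 ≈ 1.410 — close to the ISO √2 ≈ 1.414.
In the A-series (A0 area = 1 m²): A6 = 105 × 148 mm.

A6 (105 × 148 mm)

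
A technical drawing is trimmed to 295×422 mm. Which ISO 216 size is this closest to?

Aspect ratio 422/295 ≈ 1.431 (ISO target is √2 ≈ 1.414).
In the A-series (A0 area = 1 m²): A3 = 297 × 420 mm.
Off by 4 mm total — nearest standard size.

A3 (297 × 420 mm)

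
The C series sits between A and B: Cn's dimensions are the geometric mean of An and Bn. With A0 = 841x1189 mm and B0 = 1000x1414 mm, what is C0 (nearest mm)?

917 × 1297 mm

Short side: √(841 · 1000) = √841000 ≈ 917.1 → 917 mm
Long side: √(1189 · 1414) = √1681246 ≈ 1296.6 → 1297 mm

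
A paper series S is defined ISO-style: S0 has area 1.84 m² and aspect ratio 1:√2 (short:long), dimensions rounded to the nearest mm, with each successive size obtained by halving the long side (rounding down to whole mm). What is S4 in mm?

Let S0's short side be w mm. w · w√2 = 1.84 m² = 1,840,000 mm², so w ≈ 1140.6 mm and w√2 ≈ 1613.1 mm → S0 = 1141 × 1613 mm.
S1: ⌊1613/2⌋ × 1141 = 806 × 1141 mm
S2: ⌊1141/2⌋ × 806 = 570 × 806 mm
S3: ⌊806/2⌋ × 570 = 403 × 570 mm
S4: ⌊570/2⌋ × 403 = 285 × 403 mm

285 × 403 mm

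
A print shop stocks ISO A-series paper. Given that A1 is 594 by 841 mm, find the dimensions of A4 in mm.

A2: ⌊841/2⌋ × 594 = 420 × 594 mm
A3: ⌊594/2⌋ × 420 = 297 × 420 mm
A4: ⌊420/2⌋ × 297 = 210 × 297 mm

210 × 297 mm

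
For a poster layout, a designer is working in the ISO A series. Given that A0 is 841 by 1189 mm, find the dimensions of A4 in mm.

210 × 297 mm

A1: ⌊1189/2⌋ × 841 = 594 × 841 mm
A2: ⌊841/2⌋ × 594 = 420 × 594 mm
A3: ⌊594/2⌋ × 420 = 297 × 420 mm
A4: ⌊420/2⌋ × 297 = 210 × 297 mm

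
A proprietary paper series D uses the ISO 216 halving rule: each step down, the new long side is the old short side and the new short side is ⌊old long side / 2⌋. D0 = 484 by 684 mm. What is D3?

D1: ⌊684/2⌋ × 484 = 342 × 484 mm
D2: ⌊484/2⌋ × 342 = 242 × 342 mm
D3: ⌊342/2⌋ × 242 = 171 × 242 mm

171 × 242 mm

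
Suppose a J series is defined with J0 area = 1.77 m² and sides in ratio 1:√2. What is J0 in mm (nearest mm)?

Let the short side be w mm. Then w · w√2 = 1.77 m² = 1,770,000 mm².
w² = 1,770,000/√2, so w ≈ 1118.7 mm; long side = w√2 ≈ 1582.1 mm.

1119 × 1582 mm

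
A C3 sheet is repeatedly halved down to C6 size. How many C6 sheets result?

C3 = 324 × 458 mm; C6 = 114 × 162 mm.
Each halving step doubles the count; 3 steps from C3 to C6.
2^3 = 8.

8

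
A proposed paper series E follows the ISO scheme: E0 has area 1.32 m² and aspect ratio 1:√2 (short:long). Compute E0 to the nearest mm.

Let the short side be w mm. Then w · w√2 = 1.32 m² = 1,320,000 mm².
w² = 1,320,000/√2, so w ≈ 966.1 mm; long side = w√2 ≈ 1366.3 mm.

966 × 1366 mm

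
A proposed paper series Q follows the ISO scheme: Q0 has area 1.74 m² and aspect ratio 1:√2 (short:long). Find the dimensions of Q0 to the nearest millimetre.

Let the short side be w mm. Then w · w√2 = 1.74 m² = 1,740,000 mm².
w² = 1,740,000/√2, so w ≈ 1109.2 mm; long side = w√2 ≈ 1568.7 mm.

1109 × 1569 mm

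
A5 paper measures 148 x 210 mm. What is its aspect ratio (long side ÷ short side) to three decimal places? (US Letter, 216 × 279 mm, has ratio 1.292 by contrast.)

1.419

210 / 148 = 1.419
ISO 216 targets √2 ≈ 1.414; the +0.005 deviation is from mm rounding.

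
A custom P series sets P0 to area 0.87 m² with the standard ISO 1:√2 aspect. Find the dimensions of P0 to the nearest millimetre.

784 × 1109 mm

Let the short side be w mm. Then w · w√2 = 0.87 m² = 870,000 mm².
w² = 870,000/√2, so w ≈ 784.3 mm; long side = w√2 ≈ 1109.2 mm.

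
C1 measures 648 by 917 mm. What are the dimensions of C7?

C2: ⌊917/2⌋ × 648 = 458 × 648 mm
C3: ⌊648/2⌋ × 458 = 324 × 458 mm
C4: ⌊458/2⌋ × 324 = 229 × 324 mm
C5: ⌊324/2⌋ × 229 = 162 × 229 mm
C6: ⌊229/2⌋ × 162 = 114 × 162 mm
C7: ⌊162/2⌋ × 114 = 81 × 114 mm

81 × 114 mm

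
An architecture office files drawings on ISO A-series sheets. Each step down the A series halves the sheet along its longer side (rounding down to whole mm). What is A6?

105 × 148 mm

A0 = 841 × 1189 mm (A0 has area 1 m², aspect 1:√2).
A1: ⌊1189/2⌋ × 841 = 594 × 841 mm
A2: ⌊841/2⌋ × 594 = 420 × 594 mm
A3: ⌊594/2⌋ × 420 = 297 × 420 mm
A4: ⌊420/2⌋ × 297 = 210 × 297 mm
A5: ⌊297/2⌋ × 210 = 148 × 210 mm
A6: ⌊210/2⌋ × 148 = 105 × 148 mm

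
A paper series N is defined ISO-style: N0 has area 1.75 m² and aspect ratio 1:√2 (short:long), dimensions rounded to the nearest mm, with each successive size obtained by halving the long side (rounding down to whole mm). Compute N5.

Let N0's short side be w mm. w · w√2 = 1.75 m² = 1,750,000 mm², so w ≈ 1112.4 mm and w√2 ≈ 1573.2 mm → N0 = 1112 × 1573 mm.
N1: ⌊1573/2⌋ × 1112 = 786 × 1112 mm
N2: ⌊1112/2⌋ × 786 = 556 × 786 mm
N3: ⌊786/2⌋ × 556 = 393 × 556 mm
N4: ⌊556/2⌋ × 393 = 278 × 393 mm
N5: ⌊393/2⌋ × 278 = 196 × 278 mm

196 × 278 mm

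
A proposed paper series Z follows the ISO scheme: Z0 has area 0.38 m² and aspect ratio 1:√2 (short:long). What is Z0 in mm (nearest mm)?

Let the short side be w mm. Then w · w√2 = 0.38 m² = 380,000 mm².
w² = 380,000/√2, so w ≈ 518.4 mm; long side = w√2 ≈ 733.1 mm.

518 × 733 mm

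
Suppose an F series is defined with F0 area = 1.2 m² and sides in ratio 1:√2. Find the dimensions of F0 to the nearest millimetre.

921 × 1303 mm

Let the short side be w mm. Then w · w√2 = 1.2 m² = 1,200,000 mm².
w² = 1,200,000/√2, so w ≈ 921.2 mm; long side = w√2 ≈ 1302.7 mm.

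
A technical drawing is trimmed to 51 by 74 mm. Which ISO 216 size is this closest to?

Aspect ratio 74/51 ≈ 1.451 (ISO target is √2 ≈ 1.414).
In the A-series (A0 area = 1 m²): A8 = 52 × 74 mm.
Off by 1 mm total — nearest standard size.

A8 (52 × 74 mm)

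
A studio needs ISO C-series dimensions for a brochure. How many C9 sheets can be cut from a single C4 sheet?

32

Each ISO step halves the sheet: 1 × C4 → 2 × C5 → 4 × C6 → 8 × C7 → …
From C4 to C9 is 5 halving steps: 2^5 = 32.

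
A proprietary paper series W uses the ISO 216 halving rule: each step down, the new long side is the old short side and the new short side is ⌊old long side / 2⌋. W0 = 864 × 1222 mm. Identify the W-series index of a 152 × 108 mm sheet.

W0: 864 × 1222 mm
W1: 611 × 864 mm
W2: 432 × 611 mm
W3: 305 × 432 mm
W4: 216 × 305 mm
W5: 152 × 216 mm
W6: 108 × 152 mm
W7: 76 × 108 mm
→ matches W6.

W6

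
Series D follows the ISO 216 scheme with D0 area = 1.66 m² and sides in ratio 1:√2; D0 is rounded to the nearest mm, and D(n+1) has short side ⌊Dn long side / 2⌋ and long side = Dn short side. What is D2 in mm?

541 × 766 mm

Let D0's short side be w mm. w · w√2 = 1.66 m² = 1,660,000 mm², so w ≈ 1083.4 mm and w√2 ≈ 1532.2 mm → D0 = 1083 × 1532 mm.
D1: ⌊1532/2⌋ × 1083 = 766 × 1083 mm
D2: ⌊1083/2⌋ × 766 = 541 × 766 mm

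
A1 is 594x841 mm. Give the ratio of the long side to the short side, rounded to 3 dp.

841 / 594 = 1.416
ISO 216 targets √2 ≈ 1.414; the +0.002 deviation is from mm rounding.

1.416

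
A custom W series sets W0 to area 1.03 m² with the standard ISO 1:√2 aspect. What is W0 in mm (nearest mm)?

Let the short side be w mm. Then w · w√2 = 1.03 m² = 1,030,000 mm².
w² = 1,030,000/√2, so w ≈ 853.4 mm; long side = w√2 ≈ 1206.9 mm.

853 × 1207 mm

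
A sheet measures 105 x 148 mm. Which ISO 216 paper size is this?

Aspect ratio 148/105 ≈ 1.410 — close to the ISO √2 ≈ 1.414.
In the A-series (A0 area = 1 m²): A6 = 105 × 148 mm.

A6 (105 × 148 mm)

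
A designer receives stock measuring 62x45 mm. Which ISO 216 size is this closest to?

Aspect ratio 62/45 ≈ 1.378 (ISO target is √2 ≈ 1.414).
In the B-series (B0 = 1000 × 1414 mm): B9 = 44 × 62 mm.
Off by 1 mm total — nearest standard size.

B9 (44 × 62 mm)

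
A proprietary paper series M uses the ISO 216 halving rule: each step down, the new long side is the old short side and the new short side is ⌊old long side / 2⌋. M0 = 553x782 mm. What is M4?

138 × 195 mm

M1 = 391 × 553 mm (from M0 by 1 halving).
M2: ⌊553/2⌋ × 391 = 276 × 391 mm
M3: ⌊391/2⌋ × 276 = 195 × 276 mm
M4: ⌊276/2⌋ × 195 = 138 × 195 mm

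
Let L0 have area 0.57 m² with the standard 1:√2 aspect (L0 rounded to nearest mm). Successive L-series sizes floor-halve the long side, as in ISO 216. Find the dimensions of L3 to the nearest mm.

Let L0's short side be w mm. w · w√2 = 0.57 m² = 570,000 mm², so w ≈ 634.9 mm and w√2 ≈ 897.8 mm → L0 = 635 × 898 mm.
L1: ⌊898/2⌋ × 635 = 449 × 635 mm
L2: ⌊635/2⌋ × 449 = 317 × 449 mm
L3: ⌊449/2⌋ × 317 = 224 × 317 mm

224 × 317 mm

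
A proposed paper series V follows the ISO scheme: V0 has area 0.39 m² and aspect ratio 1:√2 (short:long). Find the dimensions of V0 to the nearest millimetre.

Let the short side be w mm. Then w · w√2 = 0.39 m² = 390,000 mm².
w² = 390,000/√2, so w ≈ 525.1 mm; long side = w√2 ≈ 742.7 mm.

525 × 743 mm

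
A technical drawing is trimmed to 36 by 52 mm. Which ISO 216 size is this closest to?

A9 (37 × 52 mm)

Aspect ratio 52/36 ≈ 1.444 (ISO target is √2 ≈ 1.414).
In the A-series (A0 area = 1 m²): A9 = 37 × 52 mm.
Off by 1 mm total — nearest standard size.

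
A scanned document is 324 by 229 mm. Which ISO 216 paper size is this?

C4 (229 × 324 mm)

Aspect ratio 324/229 ≈ 1.415 — close to the ISO √2 ≈ 1.414.
In the C-series (envelope sizes, between A and B): C4 = 229 × 324 mm.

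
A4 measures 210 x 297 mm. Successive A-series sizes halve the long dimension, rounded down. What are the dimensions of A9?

37 × 52 mm

A5: ⌊297/2⌋ × 210 = 148 × 210 mm
A6: ⌊210/2⌋ × 148 = 105 × 148 mm
A7: ⌊148/2⌋ × 105 = 74 × 105 mm
A8: ⌊105/2⌋ × 74 = 52 × 74 mm
A9: ⌊74/2⌋ × 52 = 37 × 52 mm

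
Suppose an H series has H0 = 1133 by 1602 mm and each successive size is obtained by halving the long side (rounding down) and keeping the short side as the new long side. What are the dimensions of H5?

H1 = 801 × 1133 mm (from H0 by 1 halving).
H2: ⌊1133/2⌋ × 801 = 566 × 801 mm
H3: ⌊801/2⌋ × 566 = 400 × 566 mm
H4: ⌊566/2⌋ × 400 = 283 × 400 mm
H5: ⌊400/2⌋ × 283 = 200 × 283 mm

200 × 283 mm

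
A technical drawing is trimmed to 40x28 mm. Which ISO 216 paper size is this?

Aspect ratio 40/28 ≈ 1.429 — close to the ISO √2 ≈ 1.414.
In the C-series (envelope sizes, between A and B): C10 = 28 × 40 mm.

C10 (28 × 40 mm)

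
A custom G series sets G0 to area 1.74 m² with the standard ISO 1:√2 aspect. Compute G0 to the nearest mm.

Let the short side be w mm. Then w · w√2 = 1.74 m² = 1,740,000 mm².
w² = 1,740,000/√2, so w ≈ 1109.2 mm; long side = w√2 ≈ 1568.7 mm.

1109 × 1569 mm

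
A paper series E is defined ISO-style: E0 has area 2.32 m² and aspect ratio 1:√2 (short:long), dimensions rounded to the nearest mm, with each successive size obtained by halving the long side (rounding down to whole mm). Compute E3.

452 × 640 mm

Let E0's short side be w mm. w · w√2 = 2.32 m² = 2,320,000 mm², so w ≈ 1280.8 mm and w√2 ≈ 1811.3 mm → E0 = 1281 × 1811 mm.
E1: ⌊1811/2⌋ × 1281 = 905 × 1281 mm
E2: ⌊1281/2⌋ × 905 = 640 × 905 mm
E3: ⌊905/2⌋ × 640 = 452 × 640 mm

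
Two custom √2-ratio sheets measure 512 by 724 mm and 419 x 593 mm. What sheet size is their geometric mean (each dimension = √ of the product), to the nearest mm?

Short side: √(512 · 419) = √214528 ≈ 463.2 → 463 mm
Long side: √(724 · 593) = √429332 ≈ 655.2 → 655 mm

463 × 655 mm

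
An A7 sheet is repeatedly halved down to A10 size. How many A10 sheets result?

8

Each ISO step halves the sheet: 1 × A7 → 2 × A8 → 4 × A9 → 8 × A10
From A7 to A10 is 3 halving steps: 2^3 = 8.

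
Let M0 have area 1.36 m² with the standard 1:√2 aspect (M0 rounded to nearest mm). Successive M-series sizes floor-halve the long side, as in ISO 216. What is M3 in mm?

346 × 490 mm

Let M0's short side be w mm. w · w√2 = 1.36 m² = 1,360,000 mm², so w ≈ 980.6 mm and w√2 ≈ 1386.8 mm → M0 = 981 × 1387 mm.
M1: ⌊1387/2⌋ × 981 = 693 × 981 mm
M2: ⌊981/2⌋ × 693 = 490 × 693 mm
M3: ⌊693/2⌋ × 490 = 346 × 490 mm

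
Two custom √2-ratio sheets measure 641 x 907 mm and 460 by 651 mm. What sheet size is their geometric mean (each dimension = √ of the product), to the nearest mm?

Short side: √(641 · 460) = √294860 ≈ 543.0 → 543 mm
Long side: √(907 · 651) = √590457 ≈ 768.4 → 768 mm

543 × 768 mm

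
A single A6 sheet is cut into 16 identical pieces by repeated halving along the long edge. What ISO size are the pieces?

16 = 2^4, so 4 halving steps.
A6 → A7 → … → A10 after 4 steps.

A10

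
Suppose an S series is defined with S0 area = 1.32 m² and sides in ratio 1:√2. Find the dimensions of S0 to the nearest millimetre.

966 × 1366 mm

Let the short side be w mm. Then w · w√2 = 1.32 m² = 1,320,000 mm².
w² = 1,320,000/√2, so w ≈ 966.1 mm; long side = w√2 ≈ 1366.3 mm.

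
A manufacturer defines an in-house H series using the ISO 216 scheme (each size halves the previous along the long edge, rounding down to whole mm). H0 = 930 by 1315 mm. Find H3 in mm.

328 × 465 mm

H1: ⌊1315/2⌋ × 930 = 657 × 930 mm
H2: ⌊930/2⌋ × 657 = 465 × 657 mm
H3: ⌊657/2⌋ × 465 = 328 × 465 mm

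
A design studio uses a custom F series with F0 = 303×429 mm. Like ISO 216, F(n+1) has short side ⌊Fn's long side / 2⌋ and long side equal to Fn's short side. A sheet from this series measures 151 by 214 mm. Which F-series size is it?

F2

F0: 303 × 429 mm
F1: 214 × 303 mm
F2: 151 × 214 mm
F3: 107 × 151 mm
→ matches F2.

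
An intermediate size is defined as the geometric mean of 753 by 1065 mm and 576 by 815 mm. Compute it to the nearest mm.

659 × 932 mm

Short side: √(753 · 576) = √433728 ≈ 658.6 → 659 mm
Long side: √(1065 · 815) = √867975 ≈ 931.7 → 932 mm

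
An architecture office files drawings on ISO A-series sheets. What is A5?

A0 = 841 × 1189 mm (A0 has area 1 m², aspect 1:√2).
A1: ⌊1189/2⌋ × 841 = 594 × 841 mm
A2: ⌊841/2⌋ × 594 = 420 × 594 mm
A3: ⌊594/2⌋ × 420 = 297 × 420 mm
A4: ⌊420/2⌋ × 297 = 210 × 297 mm
A5: ⌊297/2⌋ × 210 = 148 × 210 mm

148 × 210 mm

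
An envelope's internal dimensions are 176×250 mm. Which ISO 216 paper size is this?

B5 (176 × 250 mm)

Aspect ratio 250/176 ≈ 1.420 — close to the ISO √2 ≈ 1.414.
In the B-series (B0 = 1000 × 1414 mm): B5 = 176 × 250 mm.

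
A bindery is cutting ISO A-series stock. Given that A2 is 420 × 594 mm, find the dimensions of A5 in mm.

A3: ⌊594/2⌋ × 420 = 297 × 420 mm
A4: ⌊420/2⌋ × 297 = 210 × 297 mm
A5: ⌊297/2⌋ × 210 = 148 × 210 mm

148 × 210 mm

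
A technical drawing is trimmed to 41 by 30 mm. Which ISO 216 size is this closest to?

C10 (28 × 40 mm)

Aspect ratio 41/30 ≈ 1.367 (ISO target is √2 ≈ 1.414).
In the C-series (envelope sizes, between A and B): C10 = 28 × 40 mm.
Off by 3 mm total — nearest standard size.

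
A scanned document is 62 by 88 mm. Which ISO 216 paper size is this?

Aspect ratio 88/62 ≈ 1.419 — close to the ISO √2 ≈ 1.414.
In the B-series (B0 = 1000 × 1414 mm): B8 = 62 × 88 mm.

B8 (62 × 88 mm)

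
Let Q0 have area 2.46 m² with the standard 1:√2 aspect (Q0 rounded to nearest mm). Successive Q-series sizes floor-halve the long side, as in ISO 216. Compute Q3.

Let Q0's short side be w mm. w · w√2 = 2.46 m² = 2,460,000 mm², so w ≈ 1318.9 mm and w√2 ≈ 1865.2 mm → Q0 = 1319 × 1865 mm.
Q1: ⌊1865/2⌋ × 1319 = 932 × 1319 mm
Q2: ⌊1319/2⌋ × 932 = 659 × 932 mm
Q3: ⌊932/2⌋ × 659 = 466 × 659 mm

466 × 659 mm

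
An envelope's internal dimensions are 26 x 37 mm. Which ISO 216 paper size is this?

A10 (26 × 37 mm)

Aspect ratio 37/26 ≈ 1.423 — close to the ISO √2 ≈ 1.414.
In the A-series (A0 area = 1 m²): A10 = 26 × 37 mm.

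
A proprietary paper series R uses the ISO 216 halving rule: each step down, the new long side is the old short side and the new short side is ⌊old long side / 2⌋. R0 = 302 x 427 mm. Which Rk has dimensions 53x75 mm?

R0: 302 × 427 mm
R1: 213 × 302 mm
R2: 151 × 213 mm
R3: 106 × 151 mm
R4: 75 × 106 mm
R5: 53 × 75 mm
R6: 37 × 53 mm
→ matches R5.

R5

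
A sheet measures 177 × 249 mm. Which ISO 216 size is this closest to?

B5 (176 × 250 mm)

Aspect ratio 249/177 ≈ 1.407 — close to the ISO √2 ≈ 1.414.
In the B-series (B0 = 1000 × 1414 mm): B5 = 176 × 250 mm.
Off by 2 mm total — nearest standard size.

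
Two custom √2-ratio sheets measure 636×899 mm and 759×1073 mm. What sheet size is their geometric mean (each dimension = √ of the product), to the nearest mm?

Short side: √(636 · 759) = √482724 ≈ 694.8 → 695 mm
Long side: √(899 · 1073) = √964627 ≈ 982.2 → 982 mm

695 × 982 mm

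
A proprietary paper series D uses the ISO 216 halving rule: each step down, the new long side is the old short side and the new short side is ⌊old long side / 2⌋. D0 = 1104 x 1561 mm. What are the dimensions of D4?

D1 = 780 × 1104 mm (from D0 by 1 halving).
D2: ⌊1104/2⌋ × 780 = 552 × 780 mm
D3: ⌊780/2⌋ × 552 = 390 × 552 mm
D4: ⌊552/2⌋ × 390 = 276 × 390 mm

276 × 390 mm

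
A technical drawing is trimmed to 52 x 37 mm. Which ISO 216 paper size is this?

A9 (37 × 52 mm)

Aspect ratio 52/37 ≈ 1.405 — close to the ISO √2 ≈ 1.414.
In the A-series (A0 area = 1 m²): A9 = 37 × 52 mm.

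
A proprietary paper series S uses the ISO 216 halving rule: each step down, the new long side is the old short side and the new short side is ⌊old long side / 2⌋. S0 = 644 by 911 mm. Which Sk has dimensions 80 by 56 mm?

S0: 644 × 911 mm
S1: 455 × 644 mm
S2: 322 × 455 mm
S3: 227 × 322 mm
S4: 161 × 227 mm
S5: 113 × 161 mm
S6: 80 × 113 mm
S7: 56 × 80 mm
S8: 40 × 56 mm
→ matches S7.

S7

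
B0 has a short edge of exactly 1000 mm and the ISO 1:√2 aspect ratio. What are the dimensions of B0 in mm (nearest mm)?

Short side = 1000 mm; long side = 1000√2 ≈ 1414.2 mm.

1000 × 1414 mm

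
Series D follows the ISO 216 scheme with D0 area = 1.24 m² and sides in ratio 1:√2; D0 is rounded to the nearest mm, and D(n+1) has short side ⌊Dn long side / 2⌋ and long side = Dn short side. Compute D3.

331 × 468 mm

Let D0's short side be w mm. w · w√2 = 1.24 m² = 1,240,000 mm², so w ≈ 936.4 mm and w√2 ≈ 1324.2 mm → D0 = 936 × 1324 mm.
D1: ⌊1324/2⌋ × 936 = 662 × 936 mm
D2: ⌊936/2⌋ × 662 = 468 × 662 mm
D3: ⌊662/2⌋ × 468 = 331 × 468 mm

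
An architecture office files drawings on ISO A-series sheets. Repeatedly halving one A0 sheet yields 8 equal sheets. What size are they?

8 = 2^3, so 3 halving steps.
A0 → A1 → … → A3 after 3 steps.

A3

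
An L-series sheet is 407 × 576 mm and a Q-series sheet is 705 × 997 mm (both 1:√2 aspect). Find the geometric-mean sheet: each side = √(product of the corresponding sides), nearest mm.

Short side: √(407 · 705) = √286935 ≈ 535.7 → 536 mm
Long side: √(576 · 997) = √574272 ≈ 757.8 → 758 mm

536 × 758 mm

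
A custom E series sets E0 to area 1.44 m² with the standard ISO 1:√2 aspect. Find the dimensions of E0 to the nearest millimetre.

Let the short side be w mm. Then w · w√2 = 1.44 m² = 1,440,000 mm².
w² = 1,440,000/√2, so w ≈ 1009.1 mm; long side = w√2 ≈ 1427.0 mm.

1009 × 1427 mm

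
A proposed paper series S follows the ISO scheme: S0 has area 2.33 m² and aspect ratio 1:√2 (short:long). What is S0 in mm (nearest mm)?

1284 × 1815 mm

Let the short side be w mm. Then w · w√2 = 2.33 m² = 2,330,000 mm².
w² = 2,330,000/√2, so w ≈ 1283.6 mm; long side = w√2 ≈ 1815.2 mm.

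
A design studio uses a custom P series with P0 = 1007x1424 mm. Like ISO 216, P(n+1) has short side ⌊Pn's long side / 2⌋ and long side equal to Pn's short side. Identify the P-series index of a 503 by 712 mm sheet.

P0: 1007 × 1424 mm
P1: 712 × 1007 mm
P2: 503 × 712 mm
P3: 356 × 503 mm
→ matches P2.

P2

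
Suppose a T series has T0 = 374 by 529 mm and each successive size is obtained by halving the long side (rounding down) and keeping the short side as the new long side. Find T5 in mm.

T1: ⌊529/2⌋ × 374 = 264 × 374 mm
T2: ⌊374/2⌋ × 264 = 187 × 264 mm
T3: ⌊264/2⌋ × 187 = 132 × 187 mm
T4: ⌊187/2⌋ × 132 = 93 × 132 mm
T5: ⌊132/2⌋ × 93 = 66 × 93 mm

66 × 93 mm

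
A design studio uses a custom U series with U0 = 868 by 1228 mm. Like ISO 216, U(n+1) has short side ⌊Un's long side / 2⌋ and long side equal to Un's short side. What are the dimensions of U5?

U1: ⌊1228/2⌋ × 868 = 614 × 868 mm
U2: ⌊868/2⌋ × 614 = 434 × 614 mm
U3: ⌊614/2⌋ × 434 = 307 × 434 mm
U4: ⌊434/2⌋ × 307 = 217 × 307 mm
U5: ⌊307/2⌋ × 217 = 153 × 217 mm

153 × 217 mm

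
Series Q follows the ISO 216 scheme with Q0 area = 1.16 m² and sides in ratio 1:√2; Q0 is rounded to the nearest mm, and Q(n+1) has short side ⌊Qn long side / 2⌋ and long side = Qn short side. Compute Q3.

320 × 453 mm

Let Q0's short side be w mm. w · w√2 = 1.16 m² = 1,160,000 mm², so w ≈ 905.7 mm and w√2 ≈ 1280.8 mm → Q0 = 906 × 1281 mm.
Q1: ⌊1281/2⌋ × 906 = 640 × 906 mm
Q2: ⌊906/2⌋ × 640 = 453 × 640 mm
Q3: ⌊640/2⌋ × 453 = 320 × 453 mm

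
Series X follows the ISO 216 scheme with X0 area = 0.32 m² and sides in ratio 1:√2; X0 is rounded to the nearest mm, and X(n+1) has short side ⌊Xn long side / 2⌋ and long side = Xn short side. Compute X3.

168 × 238 mm

Let X0's short side be w mm. w · w√2 = 0.32 m² = 320,000 mm², so w ≈ 475.7 mm and w√2 ≈ 672.7 mm → X0 = 476 × 673 mm.
X1: ⌊673/2⌋ × 476 = 336 × 476 mm
X2: ⌊476/2⌋ × 336 = 238 × 336 mm
X3: ⌊336/2⌋ × 238 = 168 × 238 mm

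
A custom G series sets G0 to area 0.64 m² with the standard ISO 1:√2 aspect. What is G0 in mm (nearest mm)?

Let the short side be w mm. Then w · w√2 = 0.64 m² = 640,000 mm².
w² = 640,000/√2, so w ≈ 672.7 mm; long side = w√2 ≈ 951.4 mm.

673 × 951 mm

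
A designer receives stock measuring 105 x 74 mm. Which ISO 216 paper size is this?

A7 (74 × 105 mm)

Aspect ratio 105/74 ≈ 1.419 — close to the ISO √2 ≈ 1.414.
In the A-series (A0 area = 1 m²): A7 = 74 × 105 mm.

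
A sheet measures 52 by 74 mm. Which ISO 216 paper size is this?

Aspect ratio 74/52 ≈ 1.423 — close to the ISO √2 ≈ 1.414.
In the A-series (A0 area = 1 m²): A8 = 52 × 74 mm.

A8 (52 × 74 mm)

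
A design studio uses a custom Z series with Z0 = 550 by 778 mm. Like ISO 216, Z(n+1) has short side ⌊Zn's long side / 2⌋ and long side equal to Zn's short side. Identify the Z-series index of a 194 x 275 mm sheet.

Z0: 550 × 778 mm
Z1: 389 × 550 mm
Z2: 275 × 389 mm
Z3: 194 × 275 mm
Z4: 137 × 194 mm
→ matches Z3.

Z3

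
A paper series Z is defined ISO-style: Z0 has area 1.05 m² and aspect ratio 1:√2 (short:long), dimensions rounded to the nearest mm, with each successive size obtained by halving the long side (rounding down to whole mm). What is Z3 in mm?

304 × 431 mm

Let Z0's short side be w mm. w · w√2 = 1.05 m² = 1,050,000 mm², so w ≈ 861.7 mm and w√2 ≈ 1218.6 mm → Z0 = 862 × 1219 mm.
Z1: ⌊1219/2⌋ × 862 = 609 × 862 mm
Z2: ⌊862/2⌋ × 609 = 431 × 609 mm
Z3: ⌊609/2⌋ × 431 = 304 × 431 mm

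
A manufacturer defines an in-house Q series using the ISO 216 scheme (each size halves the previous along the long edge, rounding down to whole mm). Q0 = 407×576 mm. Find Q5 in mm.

72 × 101 mm

Q1: ⌊576/2⌋ × 407 = 288 × 407 mm
Q2: ⌊407/2⌋ × 288 = 203 × 288 mm
Q3: ⌊288/2⌋ × 203 = 144 × 203 mm
Q4: ⌊203/2⌋ × 144 = 101 × 144 mm
Q5: ⌊144/2⌋ × 101 = 72 × 101 mm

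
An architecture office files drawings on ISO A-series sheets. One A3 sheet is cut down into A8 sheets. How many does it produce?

Each ISO step halves the sheet: 1 × A3 → 2 × A4 → 4 × A5 → 8 × A6 → …
From A3 to A8 is 5 halving steps: 2^5 = 32.

32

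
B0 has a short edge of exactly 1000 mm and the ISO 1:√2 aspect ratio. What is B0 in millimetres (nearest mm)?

Short side = 1000 mm; long side = 1000√2 ≈ 1414.2 mm.

1000 × 1414 mm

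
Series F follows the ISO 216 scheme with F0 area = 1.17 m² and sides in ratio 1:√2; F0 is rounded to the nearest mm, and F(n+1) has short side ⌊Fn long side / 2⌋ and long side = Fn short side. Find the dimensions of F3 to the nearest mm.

Let F0's short side be w mm. w · w√2 = 1.17 m² = 1,170,000 mm², so w ≈ 909.6 mm and w√2 ≈ 1286.3 mm → F0 = 910 × 1286 mm.
F1: ⌊1286/2⌋ × 910 = 643 × 910 mm
F2: ⌊910/2⌋ × 643 = 455 × 643 mm
F3: ⌊643/2⌋ × 455 = 321 × 455 mm

321 × 455 mm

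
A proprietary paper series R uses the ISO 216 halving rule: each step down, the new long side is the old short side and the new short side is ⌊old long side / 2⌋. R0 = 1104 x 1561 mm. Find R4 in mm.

R1: ⌊1561/2⌋ × 1104 = 780 × 1104 mm
R2: ⌊1104/2⌋ × 780 = 552 × 780 mm
R3: ⌊780/2⌋ × 552 = 390 × 552 mm
R4: ⌊552/2⌋ × 390 = 276 × 390 mm

276 × 390 mm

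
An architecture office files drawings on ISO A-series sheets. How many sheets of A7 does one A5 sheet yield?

Each ISO step halves the sheet: 1 × A5 → 2 × A6 → 4 × A7
From A5 to A7 is 2 halving steps: 2^2 = 4.

4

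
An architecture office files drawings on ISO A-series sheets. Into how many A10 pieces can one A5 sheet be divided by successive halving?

Each ISO step halves the sheet: 1 × A5 → 2 × A6 → 4 × A7 → 8 × A8 → …
From A5 to A10 is 5 halving steps: 2^5 = 32.

32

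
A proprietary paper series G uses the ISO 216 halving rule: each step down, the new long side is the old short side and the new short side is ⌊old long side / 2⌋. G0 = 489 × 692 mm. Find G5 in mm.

86 × 122 mm

G1 = 346 × 489 mm (from G0 by 1 halving).
G2: ⌊489/2⌋ × 346 = 244 × 346 mm
G3: ⌊346/2⌋ × 244 = 173 × 244 mm
G4: ⌊244/2⌋ × 173 = 122 × 173 mm
G5: ⌊173/2⌋ × 122 = 86 × 122 mm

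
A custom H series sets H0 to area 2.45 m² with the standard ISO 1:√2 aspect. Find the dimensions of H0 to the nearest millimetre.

Let the short side be w mm. Then w · w√2 = 2.45 m² = 2,450,000 mm².
w² = 2,450,000/√2, so w ≈ 1316.2 mm; long side = w√2 ≈ 1861.4 mm.

1316 × 1861 mm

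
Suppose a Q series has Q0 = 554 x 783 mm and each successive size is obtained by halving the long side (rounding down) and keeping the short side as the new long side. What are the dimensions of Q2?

277 × 391 mm

Q1: ⌊783/2⌋ × 554 = 391 × 554 mm
Q2: ⌊554/2⌋ × 391 = 277 × 391 mm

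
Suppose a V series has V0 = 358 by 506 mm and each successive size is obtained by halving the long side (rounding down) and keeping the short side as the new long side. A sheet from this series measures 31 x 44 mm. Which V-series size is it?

V7

V0: 358 × 506 mm
V1: 253 × 358 mm
V2: 179 × 253 mm
V3: 126 × 179 mm
V4: 89 × 126 mm
V5: 63 × 89 mm
V6: 44 × 63 mm
V7: 31 × 44 mm
V8: 22 × 31 mm
→ matches V7.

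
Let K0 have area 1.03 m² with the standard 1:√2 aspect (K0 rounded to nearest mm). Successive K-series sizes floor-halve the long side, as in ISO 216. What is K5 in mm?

150 × 213 mm

Let K0's short side be w mm. w · w√2 = 1.03 m² = 1,030,000 mm², so w ≈ 853.4 mm and w√2 ≈ 1206.9 mm → K0 = 853 × 1207 mm.
K1: ⌊1207/2⌋ × 853 = 603 × 853 mm
K2: ⌊853/2⌋ × 603 = 426 × 603 mm
K3: ⌊603/2⌋ × 426 = 301 × 426 mm
K4: ⌊426/2⌋ × 301 = 213 × 301 mm
K5: ⌊301/2⌋ × 213 = 150 × 213 mm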